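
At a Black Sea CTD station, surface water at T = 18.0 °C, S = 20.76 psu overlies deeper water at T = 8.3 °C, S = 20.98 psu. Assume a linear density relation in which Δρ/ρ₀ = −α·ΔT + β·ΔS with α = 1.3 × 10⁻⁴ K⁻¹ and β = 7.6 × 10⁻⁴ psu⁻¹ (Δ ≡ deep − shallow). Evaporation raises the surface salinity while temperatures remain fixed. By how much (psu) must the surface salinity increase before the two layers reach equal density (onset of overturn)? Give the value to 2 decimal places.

1.88 psu

Neutral buoyancy requires −α(T_deep − T_surf) + β(S_deep − S_surf′) = 0.
S_surf′ = S_deep − (α/β)·ΔT = 20.98 − (1.3 × 10⁻⁴/7.6 × 10⁻⁴)·(-9.7) = 22.6392 psu.
Increase required: 22.6392 − 20.76 = 1.8792 psu.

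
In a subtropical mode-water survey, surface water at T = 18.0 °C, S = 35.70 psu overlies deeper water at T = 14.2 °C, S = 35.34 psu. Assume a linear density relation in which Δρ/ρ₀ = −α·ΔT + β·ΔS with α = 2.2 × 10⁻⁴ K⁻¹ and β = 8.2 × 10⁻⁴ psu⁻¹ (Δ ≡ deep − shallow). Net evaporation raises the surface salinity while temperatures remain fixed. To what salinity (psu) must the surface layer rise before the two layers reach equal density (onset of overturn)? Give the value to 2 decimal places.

36.36 psu

Neutral buoyancy requires −α(T_deep − T_surf) + β(S_deep − S_surf′) = 0.
S_surf′ = S_deep − (α/β)·ΔT = 35.34 − (2.2 × 10⁻⁴/8.2 × 10⁻⁴)·(-3.8) = 36.3595 psu.
Increase required: 36.3595 − 35.70 = 0.6595 psu.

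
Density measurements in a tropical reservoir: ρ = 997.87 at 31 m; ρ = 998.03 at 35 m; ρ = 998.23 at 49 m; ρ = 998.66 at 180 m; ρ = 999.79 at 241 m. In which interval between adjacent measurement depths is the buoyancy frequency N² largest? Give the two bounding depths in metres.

Compute the density gradient over each adjacent pair:
  31–35 m: Δρ/Δz = 0.16/4 = 0.040 kg m⁻⁴
  35–49 m: Δρ/Δz = 0.20/14 = 0.014 kg m⁻⁴
  49–180 m: Δρ/Δz = 0.43/131 = 3.3 × 10⁻³ kg m⁻⁴
  180–241 m: Δρ/Δz = 1.13/61 = 0.019 kg m⁻⁴
The largest gradient is in the 31–35 m interval — the pycnocline.

31–35 m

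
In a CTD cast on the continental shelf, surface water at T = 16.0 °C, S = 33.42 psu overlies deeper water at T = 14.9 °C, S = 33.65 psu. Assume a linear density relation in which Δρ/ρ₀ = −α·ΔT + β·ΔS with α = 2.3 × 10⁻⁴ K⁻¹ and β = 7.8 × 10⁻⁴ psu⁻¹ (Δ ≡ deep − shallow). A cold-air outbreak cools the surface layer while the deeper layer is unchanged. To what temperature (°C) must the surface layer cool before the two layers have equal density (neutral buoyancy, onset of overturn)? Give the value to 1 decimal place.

Neutral buoyancy requires Δρ = 0, i.e. −α(T_deep − T_surf′) + β(S_deep − S_surf) = 0.
T_surf′ = T_deep − (β/α)·ΔS = 14.9 − (7.8 × 10⁻⁴/2.3 × 10⁻⁴)·(+0.23) = 14.120 °C.
Cooling required: 16.0 − (14.120) = 1.880 °C.

14.1 °C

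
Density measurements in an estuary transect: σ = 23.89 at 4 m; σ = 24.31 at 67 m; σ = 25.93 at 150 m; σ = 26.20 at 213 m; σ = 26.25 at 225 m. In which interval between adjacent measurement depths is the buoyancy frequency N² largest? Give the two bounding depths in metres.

Compute the density gradient over each adjacent pair:
  4–67 m: Δρ/Δz = 0.42/63 = 6.7 × 10⁻³ kg m⁻⁴
  67–150 m: Δρ/Δz = 1.62/83 = 0.020 kg m⁻⁴
  150–213 m: Δρ/Δz = 0.27/63 = 4.3 × 10⁻³ kg m⁻⁴
  213–225 m: Δρ/Δz = 0.05/12 = 4.2 × 10⁻³ kg m⁻⁴
The largest gradient is in the 67–150 m interval — the pycnocline.

67–150 m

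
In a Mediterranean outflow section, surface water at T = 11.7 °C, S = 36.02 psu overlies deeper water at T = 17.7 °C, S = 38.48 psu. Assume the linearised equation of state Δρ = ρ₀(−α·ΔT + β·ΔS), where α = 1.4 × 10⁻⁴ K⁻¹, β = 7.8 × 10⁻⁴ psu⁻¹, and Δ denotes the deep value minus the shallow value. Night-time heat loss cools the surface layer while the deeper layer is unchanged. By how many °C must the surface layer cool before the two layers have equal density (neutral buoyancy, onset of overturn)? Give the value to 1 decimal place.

Neutral buoyancy requires Δρ = 0, i.e. −α(T_deep − T_surf′) + β(S_deep − S_surf) = 0.
T_surf′ = T_deep − (β/α)·ΔS = 17.7 − (7.8 × 10⁻⁴/1.4 × 10⁻⁴)·(+2.46) = 3.994 °C.
Cooling required: 11.7 − (3.994) = 7.706 °C.

7.7 °C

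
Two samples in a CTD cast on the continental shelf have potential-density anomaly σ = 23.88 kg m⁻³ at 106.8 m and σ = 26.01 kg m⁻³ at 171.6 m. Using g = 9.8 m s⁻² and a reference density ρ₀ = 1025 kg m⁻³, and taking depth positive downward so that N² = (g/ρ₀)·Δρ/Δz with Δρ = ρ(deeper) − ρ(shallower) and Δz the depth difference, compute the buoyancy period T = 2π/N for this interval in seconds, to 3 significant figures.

Δρ = 1026.01 − 1023.88 = 2.13 kg m⁻³ over Δz = 171.6 − 106.8 = 64.8 m.
N² = (9.8/1025) × (2.13/64.8) = 3.1427 × 10⁻⁴ s⁻².
N = √(3.1427 × 10⁻⁴) = 0.017728 rad s⁻¹, so T = 2π/N = 354.42 s ≈ 354 s.

354 s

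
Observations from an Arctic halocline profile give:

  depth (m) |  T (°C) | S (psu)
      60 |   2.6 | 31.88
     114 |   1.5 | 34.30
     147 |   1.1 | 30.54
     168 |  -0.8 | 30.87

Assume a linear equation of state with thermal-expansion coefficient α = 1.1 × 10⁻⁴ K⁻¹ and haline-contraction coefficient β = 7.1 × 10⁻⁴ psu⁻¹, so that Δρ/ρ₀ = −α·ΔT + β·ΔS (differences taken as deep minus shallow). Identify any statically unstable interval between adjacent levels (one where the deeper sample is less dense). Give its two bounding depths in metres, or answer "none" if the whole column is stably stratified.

114–147 m

Evaluate Δρ/ρ₀ = −αΔT + βΔS across each adjacent pair:
  60–114 m: −αΔT+βΔS = −(1.1 × 10⁻⁴)(-1.1)+(7.1 × 10⁻⁴)(+2.42) = 1.8 × 10⁻³ → stable
  114–147 m: −αΔT+βΔS = −(1.1 × 10⁻⁴)(-0.4)+(7.1 × 10⁻⁴)(-3.76) = -2.6 × 10⁻³ → UNSTABLE
  147–168 m: −αΔT+βΔS = −(1.1 × 10⁻⁴)(-1.9)+(7.1 × 10⁻⁴)(+0.33) = 4.4 × 10⁻⁴ → stable
The 114–147 m interval has Δρ < 0: lighter water underlies denser water.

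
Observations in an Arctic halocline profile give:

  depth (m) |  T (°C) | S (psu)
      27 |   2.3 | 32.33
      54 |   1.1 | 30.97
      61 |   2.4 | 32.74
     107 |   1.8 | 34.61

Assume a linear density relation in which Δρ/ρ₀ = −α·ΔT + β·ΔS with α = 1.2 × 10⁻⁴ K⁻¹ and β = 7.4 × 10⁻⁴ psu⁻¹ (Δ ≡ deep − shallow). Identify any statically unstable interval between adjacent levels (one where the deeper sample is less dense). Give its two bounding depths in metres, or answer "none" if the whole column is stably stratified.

27–54 m

Evaluate Δρ/ρ₀ = −αΔT + βΔS across each adjacent pair:
  27–54 m: −αΔT+βΔS = −(1.2 × 10⁻⁴)(-1.2)+(7.4 × 10⁻⁴)(-1.36) = -8.6 × 10⁻⁴ → UNSTABLE
  54–61 m: −αΔT+βΔS = −(1.2 × 10⁻⁴)(+1.3)+(7.4 × 10⁻⁴)(+1.77) = 1.2 × 10⁻³ → stable
  61–107 m: −αΔT+βΔS = −(1.2 × 10⁻⁴)(-0.6)+(7.4 × 10⁻⁴)(+1.87) = 1.5 × 10⁻³ → stable
The 27–54 m interval has Δρ < 0: lighter water underlies denser water.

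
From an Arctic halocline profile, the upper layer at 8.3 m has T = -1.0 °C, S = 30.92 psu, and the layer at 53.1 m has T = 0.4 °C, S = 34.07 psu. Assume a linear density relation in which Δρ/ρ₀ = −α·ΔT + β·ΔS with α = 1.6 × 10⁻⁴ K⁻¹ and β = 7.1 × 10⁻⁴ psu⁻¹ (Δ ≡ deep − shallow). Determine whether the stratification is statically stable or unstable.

stable

ΔT = 0.4 − -1.0 = +1.4 K and ΔS = 34.07 − 30.92 = +3.15 psu (deep − shallow).
−αΔT = -2.24 × 10⁻⁴; βΔS = 2.2365 × 10⁻³; sum Δρ/ρ₀ = 2.0125 × 10⁻³.
Δρ/ρ₀ > 0, so Δρ > 0: deeper water is denser → statically stable.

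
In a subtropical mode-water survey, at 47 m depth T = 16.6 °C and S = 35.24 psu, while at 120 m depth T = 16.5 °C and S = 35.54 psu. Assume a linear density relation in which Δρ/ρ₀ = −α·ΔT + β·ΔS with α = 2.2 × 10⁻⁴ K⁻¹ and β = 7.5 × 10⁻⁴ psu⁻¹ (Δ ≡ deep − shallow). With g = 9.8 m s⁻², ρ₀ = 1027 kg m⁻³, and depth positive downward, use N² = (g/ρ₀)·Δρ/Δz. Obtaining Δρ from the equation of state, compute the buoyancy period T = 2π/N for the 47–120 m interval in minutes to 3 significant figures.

18.2 min

ΔT = -0.1 K, ΔS = +0.30 psu (deep − shallow).
Δρ/ρ₀ = −αΔT + βΔS = 2.20 × 10⁻⁵ + 2.25 × 10⁻⁴ = 2.47 × 10⁻⁴, so Δρ ≈ 0.2537 kg m⁻³.
N² = (g/ρ₀)·Δρ/Δz = g·(Δρ/ρ₀)/Δz = 9.8 × 2.47 × 10⁻⁴ / 73 = 3.3159 × 10⁻⁵ s⁻².
N = √(3.3159 × 10⁻⁵) = 5.7584 × 10⁻³ rad s⁻¹ → T = 2π/N = 1.0911 × 10³ s = 18.185 min ≈ 18.2 min.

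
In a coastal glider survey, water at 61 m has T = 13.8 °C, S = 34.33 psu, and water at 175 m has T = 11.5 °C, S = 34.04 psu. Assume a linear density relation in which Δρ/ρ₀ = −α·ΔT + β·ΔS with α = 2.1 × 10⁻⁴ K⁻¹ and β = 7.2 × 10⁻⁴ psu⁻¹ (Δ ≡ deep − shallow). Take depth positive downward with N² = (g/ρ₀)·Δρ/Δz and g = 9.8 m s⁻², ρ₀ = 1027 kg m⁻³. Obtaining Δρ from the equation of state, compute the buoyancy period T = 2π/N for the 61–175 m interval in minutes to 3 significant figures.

21.6 min

ΔT = -2.3 K, ΔS = -0.29 psu (deep − shallow).
Δρ/ρ₀ = −αΔT + βΔS = 4.83 × 10⁻⁴ − 2.088 × 10⁻⁴ = 2.742 × 10⁻⁴, so Δρ ≈ 0.2816 kg m⁻³.
N² = (g/ρ₀)·Δρ/Δz = g·(Δρ/ρ₀)/Δz = 9.8 × 2.742 × 10⁻⁴ / 114 = 2.3572 × 10⁻⁵ s⁻².
N = √(2.3572 × 10⁻⁵) = 4.8551 × 10⁻³ rad s⁻¹ → T = 2π/N = 1.2941 × 10³ s = 21.568 min ≈ 21.6 min.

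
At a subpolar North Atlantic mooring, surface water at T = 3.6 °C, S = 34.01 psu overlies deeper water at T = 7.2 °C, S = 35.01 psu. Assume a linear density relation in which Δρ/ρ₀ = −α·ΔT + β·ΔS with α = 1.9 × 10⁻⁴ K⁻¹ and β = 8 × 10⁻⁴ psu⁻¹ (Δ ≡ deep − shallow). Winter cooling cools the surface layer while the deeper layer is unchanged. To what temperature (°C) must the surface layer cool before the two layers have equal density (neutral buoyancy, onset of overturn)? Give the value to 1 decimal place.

3.0 °C

Neutral buoyancy requires Δρ = 0, i.e. −α(T_deep − T_surf′) + β(S_deep − S_surf) = 0.
T_surf′ = T_deep − (β/α)·ΔS = 7.2 − (8 × 10⁻⁴/1.9 × 10⁻⁴)·(+1.00) = 2.989 °C.
Cooling required: 3.6 − (2.989) = 0.611 °C.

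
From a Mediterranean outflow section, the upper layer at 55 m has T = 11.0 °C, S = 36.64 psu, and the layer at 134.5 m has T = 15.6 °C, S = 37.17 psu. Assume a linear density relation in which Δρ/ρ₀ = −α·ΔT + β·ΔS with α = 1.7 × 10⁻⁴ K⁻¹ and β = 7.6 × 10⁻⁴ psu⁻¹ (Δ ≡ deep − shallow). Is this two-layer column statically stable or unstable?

unstable

ΔT = 15.6 − 11.0 = +4.6 K and ΔS = 37.17 − 36.64 = +0.53 psu (deep − shallow).
−αΔT = -7.82 × 10⁻⁴; βΔS = 4.028 × 10⁻⁴; sum Δρ/ρ₀ = -3.792 × 10⁻⁴.
Δρ/ρ₀ < 0, so Δρ < 0: deeper water is lighter → statically unstable; the column would overturn.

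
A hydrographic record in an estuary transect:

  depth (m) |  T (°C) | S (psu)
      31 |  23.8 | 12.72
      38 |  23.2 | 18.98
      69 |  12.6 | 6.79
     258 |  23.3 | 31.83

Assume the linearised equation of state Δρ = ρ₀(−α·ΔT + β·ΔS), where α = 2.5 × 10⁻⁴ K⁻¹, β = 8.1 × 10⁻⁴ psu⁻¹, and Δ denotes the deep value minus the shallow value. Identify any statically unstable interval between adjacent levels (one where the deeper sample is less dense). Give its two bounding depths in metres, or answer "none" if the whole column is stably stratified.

Evaluate Δρ/ρ₀ = −αΔT + βΔS across each adjacent pair:
  31–38 m: −αΔT+βΔS = −(2.5 × 10⁻⁴)(-0.6)+(8.1 × 10⁻⁴)(+6.26) = 5.2 × 10⁻³ → stable
  38–69 m: −αΔT+βΔS = −(2.5 × 10⁻⁴)(-10.6)+(8.1 × 10⁻⁴)(-12.19) = -7.2 × 10⁻³ → UNSTABLE
  69–258 m: −αΔT+βΔS = −(2.5 × 10⁻⁴)(+10.7)+(8.1 × 10⁻⁴)(+25.04) = 0.018 → stable
The 38–69 m interval has Δρ < 0: lighter water underlies denser water.

38–69 m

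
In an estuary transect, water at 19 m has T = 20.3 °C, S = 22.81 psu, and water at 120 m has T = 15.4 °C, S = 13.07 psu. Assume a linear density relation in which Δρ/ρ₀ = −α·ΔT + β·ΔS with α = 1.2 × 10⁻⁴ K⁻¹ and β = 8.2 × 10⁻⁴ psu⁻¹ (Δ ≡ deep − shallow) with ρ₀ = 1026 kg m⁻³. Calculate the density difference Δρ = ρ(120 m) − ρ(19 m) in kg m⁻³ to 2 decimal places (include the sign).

-7.59 kg m⁻³

ΔT = -4.9 K, ΔS = -9.74 psu (deep − shallow).
Δρ/ρ₀ = −(1.2 × 10⁻⁴)(-4.9) + (8.2 × 10⁻⁴)(-9.74) = -7.3988 × 10⁻³.
Δρ = 1026 × (-7.3988 × 10⁻³) = -7.59 kg m⁻³.
Negative Δρ: lighter below, statically unstable.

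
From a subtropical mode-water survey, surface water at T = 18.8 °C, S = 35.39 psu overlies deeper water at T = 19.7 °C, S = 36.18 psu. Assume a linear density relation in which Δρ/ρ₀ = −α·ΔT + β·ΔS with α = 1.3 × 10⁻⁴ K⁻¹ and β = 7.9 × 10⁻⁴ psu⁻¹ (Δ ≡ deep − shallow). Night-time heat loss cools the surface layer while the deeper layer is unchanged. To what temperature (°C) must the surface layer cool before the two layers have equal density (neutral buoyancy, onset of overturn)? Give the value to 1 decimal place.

Neutral buoyancy requires Δρ = 0, i.e. −α(T_deep − T_surf′) + β(S_deep − S_surf) = 0.
T_surf′ = T_deep − (β/α)·ΔS = 19.7 − (7.9 × 10⁻⁴/1.3 × 10⁻⁴)·(+0.79) = 14.899 °C.
Cooling required: 18.8 − (14.899) = 3.901 °C.

14.9 °C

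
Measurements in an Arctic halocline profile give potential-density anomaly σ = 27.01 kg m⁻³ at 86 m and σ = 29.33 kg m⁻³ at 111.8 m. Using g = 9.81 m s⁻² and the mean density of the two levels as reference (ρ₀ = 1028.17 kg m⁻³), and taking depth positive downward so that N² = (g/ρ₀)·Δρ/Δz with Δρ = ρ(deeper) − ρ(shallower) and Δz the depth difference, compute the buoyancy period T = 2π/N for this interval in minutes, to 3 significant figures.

Δρ = 1029.33 − 1027.01 = 2.32 kg m⁻³ over Δz = 111.8 − 86 = 25.8 m.
N² = (9.81/1028.17) × (2.32/25.8) = 8.5797 × 10⁻⁴ s⁻².
N = √(8.5797 × 10⁻⁴) = 0.029291 rad s⁻¹, so T = 2π/N = 214.51 s = 3.5752 min ≈ 3.58 min.

3.58 min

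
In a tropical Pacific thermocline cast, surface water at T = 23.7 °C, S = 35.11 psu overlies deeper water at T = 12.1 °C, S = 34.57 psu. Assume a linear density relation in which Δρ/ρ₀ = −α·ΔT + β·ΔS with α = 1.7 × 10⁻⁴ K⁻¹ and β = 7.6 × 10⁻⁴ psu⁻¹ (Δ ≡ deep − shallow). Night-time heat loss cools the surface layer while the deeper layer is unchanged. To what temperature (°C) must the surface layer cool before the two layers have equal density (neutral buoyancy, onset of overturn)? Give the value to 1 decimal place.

14.5 °C

Neutral buoyancy requires Δρ = 0, i.e. −α(T_deep − T_surf′) + β(S_deep − S_surf) = 0.
T_surf′ = T_deep − (β/α)·ΔS = 12.1 − (7.6 × 10⁻⁴/1.7 × 10⁻⁴)·(-0.54) = 14.514 °C.
Cooling required: 23.7 − (14.514) = 9.186 °C.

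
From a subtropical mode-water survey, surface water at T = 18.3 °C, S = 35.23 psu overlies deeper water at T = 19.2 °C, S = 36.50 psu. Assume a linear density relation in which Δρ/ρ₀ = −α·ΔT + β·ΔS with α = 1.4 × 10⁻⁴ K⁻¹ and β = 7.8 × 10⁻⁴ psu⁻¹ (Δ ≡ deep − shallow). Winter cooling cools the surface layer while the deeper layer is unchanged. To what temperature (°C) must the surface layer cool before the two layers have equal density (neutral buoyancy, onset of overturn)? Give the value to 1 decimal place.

Neutral buoyancy requires Δρ = 0, i.e. −α(T_deep − T_surf′) + β(S_deep − S_surf) = 0.
T_surf′ = T_deep − (β/α)·ΔS = 19.2 − (7.8 × 10⁻⁴/1.4 × 10⁻⁴)·(+1.27) = 12.124 °C.
Cooling required: 18.3 − (12.124) = 6.176 °C.

12.1 °C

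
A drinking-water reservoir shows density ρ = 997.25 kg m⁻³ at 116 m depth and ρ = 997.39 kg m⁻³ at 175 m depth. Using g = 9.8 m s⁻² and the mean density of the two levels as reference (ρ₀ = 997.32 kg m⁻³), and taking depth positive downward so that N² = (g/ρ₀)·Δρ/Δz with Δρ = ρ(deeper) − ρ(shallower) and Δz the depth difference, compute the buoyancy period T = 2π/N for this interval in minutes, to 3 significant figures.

Δρ = 997.39 − 997.25 = 0.14 kg m⁻³ over Δz = 175 − 116 = 59 m.
N² = (9.8/997.32) × (0.14/59) = 2.3317 × 10⁻⁵ s⁻².
N = √(2.3317 × 10⁻⁵) = 4.8288 × 10⁻³ rad s⁻¹, so T = 2π/N = 1.3012 × 10³ s = 21.687 min ≈ 21.7 min.
N² > 0, so the interval is statically stable.

21.7 min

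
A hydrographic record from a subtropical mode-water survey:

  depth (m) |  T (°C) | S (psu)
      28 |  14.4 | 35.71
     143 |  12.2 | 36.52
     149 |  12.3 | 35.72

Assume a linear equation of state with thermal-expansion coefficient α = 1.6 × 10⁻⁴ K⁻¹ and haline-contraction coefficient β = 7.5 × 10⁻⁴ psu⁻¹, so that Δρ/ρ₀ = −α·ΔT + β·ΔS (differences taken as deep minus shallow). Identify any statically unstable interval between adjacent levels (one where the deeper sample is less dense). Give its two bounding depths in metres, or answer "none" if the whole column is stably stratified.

Evaluate Δρ/ρ₀ = −αΔT + βΔS across each adjacent pair:
  28–143 m: −αΔT+βΔS = −(1.6 × 10⁻⁴)(-2.2)+(7.5 × 10⁻⁴)(+0.81) = 9.6 × 10⁻⁴ → stable
  143–149 m: −αΔT+βΔS = −(1.6 × 10⁻⁴)(+0.1)+(7.5 × 10⁻⁴)(-0.80) = -6.2 × 10⁻⁴ → UNSTABLE
The 143–149 m interval has Δρ < 0: lighter water underlies denser water.

143–149 m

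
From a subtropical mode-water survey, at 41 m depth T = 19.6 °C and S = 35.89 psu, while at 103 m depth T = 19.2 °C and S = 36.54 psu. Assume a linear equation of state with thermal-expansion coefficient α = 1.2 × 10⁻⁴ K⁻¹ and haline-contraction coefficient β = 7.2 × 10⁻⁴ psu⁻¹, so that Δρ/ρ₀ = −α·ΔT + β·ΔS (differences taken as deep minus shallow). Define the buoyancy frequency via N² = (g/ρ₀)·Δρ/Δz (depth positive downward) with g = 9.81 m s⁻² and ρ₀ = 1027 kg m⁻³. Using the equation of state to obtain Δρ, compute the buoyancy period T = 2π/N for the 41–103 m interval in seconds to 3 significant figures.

ΔT = -0.4 K, ΔS = +0.65 psu (deep − shallow).
Δρ/ρ₀ = −αΔT + βΔS = 4.80 × 10⁻⁵ + 4.68 × 10⁻⁴ = 5.16 × 10⁻⁴, so Δρ ≈ 0.5299 kg m⁻³.
N² = (g/ρ₀)·Δρ/Δz = g·(Δρ/ρ₀)/Δz = 9.81 × 5.16 × 10⁻⁴ / 62 = 8.1645 × 10⁻⁵ s⁻².
N = √(8.1645 × 10⁻⁵) = 9.0358 × 10⁻³ rad s⁻¹ → T = 2π/N = 695.37 s ≈ 695 s.

695 s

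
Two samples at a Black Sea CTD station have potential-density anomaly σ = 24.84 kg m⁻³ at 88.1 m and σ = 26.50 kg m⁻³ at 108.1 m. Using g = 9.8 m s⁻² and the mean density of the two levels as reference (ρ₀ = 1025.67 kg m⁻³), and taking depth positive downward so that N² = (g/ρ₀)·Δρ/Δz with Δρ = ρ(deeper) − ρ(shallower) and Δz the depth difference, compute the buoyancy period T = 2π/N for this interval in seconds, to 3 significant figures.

223 s

Δρ = 1026.50 − 1024.84 = 1.66 kg m⁻³ over Δz = 108.1 − 88.1 = 20 m.
N² = (9.8/1025.67) × (1.66/20) = 7.9304 × 10⁻⁴ s⁻².
N = √(7.9304 × 10⁻⁴) = 0.028161 rad s⁻¹, so T = 2π/N = 223.12 s ≈ 223 s.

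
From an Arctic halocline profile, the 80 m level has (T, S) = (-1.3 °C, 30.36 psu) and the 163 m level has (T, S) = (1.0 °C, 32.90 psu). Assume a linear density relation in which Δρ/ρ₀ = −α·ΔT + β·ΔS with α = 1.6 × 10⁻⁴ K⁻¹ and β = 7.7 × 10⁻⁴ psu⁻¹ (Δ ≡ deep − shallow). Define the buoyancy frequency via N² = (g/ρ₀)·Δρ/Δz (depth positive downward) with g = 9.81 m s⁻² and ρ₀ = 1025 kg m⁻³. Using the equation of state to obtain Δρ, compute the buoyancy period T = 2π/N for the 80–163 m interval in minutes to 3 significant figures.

ΔT = +2.3 K, ΔS = +2.54 psu (deep − shallow).
Δρ/ρ₀ = −αΔT + βΔS = -3.68 × 10⁻⁴ + 1.9558 × 10⁻³ = 1.5878 × 10⁻³, so Δρ ≈ 1.627 kg m⁻³.
N² = (g/ρ₀)·Δρ/Δz = g·(Δρ/ρ₀)/Δz = 9.81 × 1.5878 × 10⁻³ / 83 = 1.8767 × 10⁻⁴ s⁻².
N = √(1.8767 × 10⁻⁴) = 0.013699 rad s⁻¹ → T = 2π/N = 458.66 s = 7.6443 min ≈ 7.64 min.

7.64 min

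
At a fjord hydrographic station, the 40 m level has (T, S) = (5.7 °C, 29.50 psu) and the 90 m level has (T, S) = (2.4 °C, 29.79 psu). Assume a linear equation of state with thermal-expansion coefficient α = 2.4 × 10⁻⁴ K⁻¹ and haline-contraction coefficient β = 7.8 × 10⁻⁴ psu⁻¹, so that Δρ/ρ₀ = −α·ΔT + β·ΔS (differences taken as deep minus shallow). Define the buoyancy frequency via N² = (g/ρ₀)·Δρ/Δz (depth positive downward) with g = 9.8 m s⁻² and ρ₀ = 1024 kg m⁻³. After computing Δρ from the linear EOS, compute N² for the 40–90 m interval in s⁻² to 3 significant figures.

2.00 × 10⁻⁴ s⁻²

ΔT = -3.3 K, ΔS = +0.29 psu (deep − shallow).
Δρ/ρ₀ = −αΔT + βΔS = 7.92 × 10⁻⁴ + 2.262 × 10⁻⁴ = 1.0182 × 10⁻³, so Δρ ≈ 1.043 kg m⁻³.
N² = (g/ρ₀)·Δρ/Δz = g·(Δρ/ρ₀)/Δz = 9.8 × 1.0182 × 10⁻³ / 50 = 1.9957 × 10⁻⁴ s⁻² ≈ 2.00 × 10⁻⁴ s⁻².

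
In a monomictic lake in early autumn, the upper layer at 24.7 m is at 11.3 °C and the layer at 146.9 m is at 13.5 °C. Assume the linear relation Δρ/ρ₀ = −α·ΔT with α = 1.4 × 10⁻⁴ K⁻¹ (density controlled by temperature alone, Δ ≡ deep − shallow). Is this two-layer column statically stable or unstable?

ΔT = 13.5 − 11.3 = +2.2 K, so Δρ/ρ₀ = −αΔT = -3.08 × 10⁻⁴.
Δρ/ρ₀ < 0, so Δρ < 0: deeper water is lighter → statically unstable; the column would overturn.

unstable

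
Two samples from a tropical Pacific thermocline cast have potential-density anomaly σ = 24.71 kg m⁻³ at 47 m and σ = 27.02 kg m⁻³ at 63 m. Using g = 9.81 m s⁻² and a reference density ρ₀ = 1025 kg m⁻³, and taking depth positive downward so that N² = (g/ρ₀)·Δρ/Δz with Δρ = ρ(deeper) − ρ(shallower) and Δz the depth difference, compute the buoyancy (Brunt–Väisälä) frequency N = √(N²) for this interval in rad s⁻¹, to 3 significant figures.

Δρ = 1027.02 − 1024.71 = 2.31 kg m⁻³ over Δz = 63 − 47 = 16 m.
N² = (9.81/1025) × (2.31/16) = 1.3818 × 10⁻³ s⁻².
N = √(1.3818 × 10⁻³) = 0.037173 rad s⁻¹ ≈ 0.0372 rad s⁻¹.

0.0372 rad s⁻¹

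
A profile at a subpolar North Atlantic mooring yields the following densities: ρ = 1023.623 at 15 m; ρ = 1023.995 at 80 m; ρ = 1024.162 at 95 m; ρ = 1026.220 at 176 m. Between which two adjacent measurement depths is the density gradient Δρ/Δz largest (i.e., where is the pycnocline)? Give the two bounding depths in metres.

Compute the density gradient over each adjacent pair:
  15–80 m: Δρ/Δz = 0.372/65 = 5.7 × 10⁻³ kg m⁻⁴
  80–95 m: Δρ/Δz = 0.167/15 = 0.011 kg m⁻⁴
  95–176 m: Δρ/Δz = 2.058/81 = 0.025 kg m⁻⁴
The largest gradient is in the 95–176 m interval — the pycnocline.

95–176 m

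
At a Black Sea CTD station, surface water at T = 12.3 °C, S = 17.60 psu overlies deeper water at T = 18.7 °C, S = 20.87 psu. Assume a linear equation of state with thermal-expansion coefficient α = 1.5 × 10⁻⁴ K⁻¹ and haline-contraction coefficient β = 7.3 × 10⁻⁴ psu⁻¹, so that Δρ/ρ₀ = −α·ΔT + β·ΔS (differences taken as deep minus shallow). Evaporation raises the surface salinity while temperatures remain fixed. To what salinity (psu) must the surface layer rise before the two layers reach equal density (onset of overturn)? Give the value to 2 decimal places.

19.55 psu

Neutral buoyancy requires −α(T_deep − T_surf) + β(S_deep − S_surf′) = 0.
S_surf′ = S_deep − (α/β)·ΔT = 20.87 − (1.5 × 10⁻⁴/7.3 × 10⁻⁴)·(+6.4) = 19.5549 psu.
Increase required: 19.5549 − 17.60 = 1.9549 psu.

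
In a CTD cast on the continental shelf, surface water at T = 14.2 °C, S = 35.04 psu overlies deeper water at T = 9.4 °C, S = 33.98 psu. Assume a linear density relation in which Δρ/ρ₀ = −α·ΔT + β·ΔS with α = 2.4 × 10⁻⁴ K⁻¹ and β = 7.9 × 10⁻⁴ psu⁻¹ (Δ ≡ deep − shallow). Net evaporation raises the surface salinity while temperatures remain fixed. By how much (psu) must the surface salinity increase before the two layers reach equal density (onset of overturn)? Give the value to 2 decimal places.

Neutral buoyancy requires −α(T_deep − T_surf) + β(S_deep − S_surf′) = 0.
S_surf′ = S_deep − (α/β)·ΔT = 33.98 − (2.4 × 10⁻⁴/7.9 × 10⁻⁴)·(-4.8) = 35.4382 psu.
Increase required: 35.4382 − 35.04 = 0.3982 psu.

0.40 psu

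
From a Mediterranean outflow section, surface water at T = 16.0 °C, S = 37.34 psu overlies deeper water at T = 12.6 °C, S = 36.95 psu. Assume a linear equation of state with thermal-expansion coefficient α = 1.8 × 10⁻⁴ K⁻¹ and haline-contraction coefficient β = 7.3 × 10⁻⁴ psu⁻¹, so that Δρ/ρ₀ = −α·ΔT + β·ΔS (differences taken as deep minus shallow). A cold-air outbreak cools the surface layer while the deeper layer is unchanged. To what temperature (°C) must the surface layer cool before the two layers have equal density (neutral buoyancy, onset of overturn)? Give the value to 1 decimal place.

14.2 °C

Neutral buoyancy requires Δρ = 0, i.e. −α(T_deep − T_surf′) + β(S_deep − S_surf) = 0.
T_surf′ = T_deep − (β/α)·ΔS = 12.6 − (7.3 × 10⁻⁴/1.8 × 10⁻⁴)·(-0.39) = 14.182 °C.
Cooling required: 16.0 − (14.182) = 1.818 °C.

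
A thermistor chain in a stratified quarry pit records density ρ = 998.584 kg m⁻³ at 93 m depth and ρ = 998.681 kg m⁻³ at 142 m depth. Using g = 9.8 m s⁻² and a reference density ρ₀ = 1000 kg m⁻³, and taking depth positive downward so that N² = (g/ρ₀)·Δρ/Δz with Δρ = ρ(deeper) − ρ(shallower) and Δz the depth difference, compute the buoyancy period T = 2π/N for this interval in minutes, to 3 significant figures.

Δρ = 998.681 − 998.584 = 0.097 kg m⁻³ over Δz = 142 − 93 = 49 m.
N² = (9.8/1000) × (0.097/49) = 1.9400 × 10⁻⁵ s⁻².
N = √(1.9400 × 10⁻⁵) = 4.4045 × 10⁻³ rad s⁻¹, so T = 2π/N = 1.4265 × 10³ s = 23.775 min ≈ 23.8 min.
Since Δρ > 0 the layer is stably stratified.

23.8 min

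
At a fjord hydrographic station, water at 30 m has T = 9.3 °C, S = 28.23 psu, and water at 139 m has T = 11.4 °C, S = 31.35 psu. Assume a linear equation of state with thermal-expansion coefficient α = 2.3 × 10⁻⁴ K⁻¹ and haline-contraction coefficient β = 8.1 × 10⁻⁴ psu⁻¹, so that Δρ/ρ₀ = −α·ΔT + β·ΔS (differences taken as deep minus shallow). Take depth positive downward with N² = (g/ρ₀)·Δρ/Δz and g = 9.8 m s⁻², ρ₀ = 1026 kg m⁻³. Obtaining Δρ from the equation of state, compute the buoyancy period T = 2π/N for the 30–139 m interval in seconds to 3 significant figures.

ΔT = +2.1 K, ΔS = +3.12 psu (deep − shallow).
Δρ/ρ₀ = −αΔT + βΔS = -4.83 × 10⁻⁴ + 2.5272 × 10⁻³ = 2.0442 × 10⁻³, so Δρ ≈ 2.097 kg m⁻³.
N² = (g/ρ₀)·Δρ/Δz = g·(Δρ/ρ₀)/Δz = 9.8 × 2.0442 × 10⁻³ / 109 = 1.8379 × 10⁻⁴ s⁻².
N = √(1.8379 × 10⁻⁴) = 0.013557 rad s⁻¹ → T = 2π/N = 463.46 s ≈ 463 s.

463 s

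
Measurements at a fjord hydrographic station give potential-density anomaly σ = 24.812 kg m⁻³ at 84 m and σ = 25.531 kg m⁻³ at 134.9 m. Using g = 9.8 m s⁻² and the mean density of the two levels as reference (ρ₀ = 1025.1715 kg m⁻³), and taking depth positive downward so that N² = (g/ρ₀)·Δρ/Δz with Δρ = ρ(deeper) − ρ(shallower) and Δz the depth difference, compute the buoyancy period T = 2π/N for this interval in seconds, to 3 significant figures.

541 s

Δρ = 1025.531 − 1024.812 = 0.719 kg m⁻³ over Δz = 134.9 − 84 = 50.9 m.
N² = (9.8/1025.1715) × (0.719/50.9) = 1.3503 × 10⁻⁴ s⁻².
N = √(1.3503 × 10⁻⁴) = 0.011620 rad s⁻¹, so T = 2π/N = 540.72 s ≈ 541 s.
N² > 0, so the interval is statically stable.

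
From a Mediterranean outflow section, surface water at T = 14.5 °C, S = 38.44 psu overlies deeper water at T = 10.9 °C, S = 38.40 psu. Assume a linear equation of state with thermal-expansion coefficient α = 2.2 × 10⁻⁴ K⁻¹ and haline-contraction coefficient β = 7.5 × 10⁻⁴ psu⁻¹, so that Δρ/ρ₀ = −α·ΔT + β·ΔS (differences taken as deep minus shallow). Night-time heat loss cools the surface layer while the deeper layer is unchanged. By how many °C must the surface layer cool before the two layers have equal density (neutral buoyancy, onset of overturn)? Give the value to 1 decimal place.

3.5 °C

Neutral buoyancy requires Δρ = 0, i.e. −α(T_deep − T_surf′) + β(S_deep − S_surf) = 0.
T_surf′ = T_deep − (β/α)·ΔS = 10.9 − (7.5 × 10⁻⁴/2.2 × 10⁻⁴)·(-0.04) = 11.036 °C.
Cooling required: 14.5 − (11.036) = 3.464 °C.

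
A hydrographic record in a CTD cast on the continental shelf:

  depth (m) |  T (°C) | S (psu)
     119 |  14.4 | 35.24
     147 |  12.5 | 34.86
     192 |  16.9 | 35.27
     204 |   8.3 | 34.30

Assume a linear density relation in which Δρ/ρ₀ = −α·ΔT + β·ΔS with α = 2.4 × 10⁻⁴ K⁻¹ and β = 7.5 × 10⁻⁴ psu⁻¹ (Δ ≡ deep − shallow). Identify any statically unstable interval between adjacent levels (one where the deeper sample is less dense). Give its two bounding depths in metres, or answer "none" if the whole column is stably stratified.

Evaluate Δρ/ρ₀ = −αΔT + βΔS across each adjacent pair:
  119–147 m: −αΔT+βΔS = −(2.4 × 10⁻⁴)(-1.9)+(7.5 × 10⁻⁴)(-0.38) = 1.7 × 10⁻⁴ → stable
  147–192 m: −αΔT+βΔS = −(2.4 × 10⁻⁴)(+4.4)+(7.5 × 10⁻⁴)(+0.41) = -7.5 × 10⁻⁴ → UNSTABLE
  192–204 m: −αΔT+βΔS = −(2.4 × 10⁻⁴)(-8.6)+(7.5 × 10⁻⁴)(-0.97) = 1.3 × 10⁻³ → stable
The 147–192 m interval has Δρ < 0: lighter water underlies denser water.

147–192 m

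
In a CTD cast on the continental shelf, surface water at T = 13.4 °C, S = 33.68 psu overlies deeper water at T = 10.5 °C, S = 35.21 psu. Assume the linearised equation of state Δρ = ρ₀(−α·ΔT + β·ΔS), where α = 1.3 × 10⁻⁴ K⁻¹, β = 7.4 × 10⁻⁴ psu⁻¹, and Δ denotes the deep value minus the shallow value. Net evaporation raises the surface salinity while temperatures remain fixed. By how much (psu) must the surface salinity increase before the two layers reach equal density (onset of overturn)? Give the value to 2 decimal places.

Neutral buoyancy requires −α(T_deep − T_surf) + β(S_deep − S_surf′) = 0.
S_surf′ = S_deep − (α/β)·ΔT = 35.21 − (1.3 × 10⁻⁴/7.4 × 10⁻⁴)·(-2.9) = 35.7195 psu.
Increase required: 35.7195 − 33.68 = 2.0395 psu.

2.04 psu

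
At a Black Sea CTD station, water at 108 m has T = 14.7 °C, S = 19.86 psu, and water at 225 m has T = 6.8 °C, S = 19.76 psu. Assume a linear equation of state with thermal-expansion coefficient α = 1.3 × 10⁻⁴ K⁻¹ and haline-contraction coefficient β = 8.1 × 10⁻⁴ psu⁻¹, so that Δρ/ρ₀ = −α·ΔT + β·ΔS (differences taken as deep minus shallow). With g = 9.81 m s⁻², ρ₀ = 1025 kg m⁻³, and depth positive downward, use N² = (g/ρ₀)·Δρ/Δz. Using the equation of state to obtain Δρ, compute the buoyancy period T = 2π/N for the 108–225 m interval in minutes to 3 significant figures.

11.8 min

ΔT = -7.9 K, ΔS = -0.10 psu (deep − shallow).
Δρ/ρ₀ = −αΔT + βΔS = 1.027 × 10⁻³ − 8.10 × 10⁻⁵ = 9.46 × 10⁻⁴, so Δρ ≈ 0.9696 kg m⁻³.
N² = (g/ρ₀)·Δρ/Δz = g·(Δρ/ρ₀)/Δz = 9.81 × 9.46 × 10⁻⁴ / 117 = 7.9318 × 10⁻⁵ s⁻².
N = √(7.9318 × 10⁻⁵) = 8.9061 × 10⁻³ rad s⁻¹ → T = 2π/N = 705.49 s = 11.758 min ≈ 11.8 min.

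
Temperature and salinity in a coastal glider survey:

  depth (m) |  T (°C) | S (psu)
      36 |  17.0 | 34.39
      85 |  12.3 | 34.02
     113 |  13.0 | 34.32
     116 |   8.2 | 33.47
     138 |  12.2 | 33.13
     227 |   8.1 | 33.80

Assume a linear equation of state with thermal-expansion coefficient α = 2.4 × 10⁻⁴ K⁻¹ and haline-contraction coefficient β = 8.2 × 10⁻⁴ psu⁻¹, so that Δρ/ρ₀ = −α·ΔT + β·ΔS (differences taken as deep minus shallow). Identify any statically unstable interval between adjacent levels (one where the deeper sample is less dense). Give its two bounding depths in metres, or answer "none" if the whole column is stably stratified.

116–138 m

Evaluate Δρ/ρ₀ = −αΔT + βΔS across each adjacent pair:
  36–85 m: −αΔT+βΔS = −(2.4 × 10⁻⁴)(-4.7)+(8.2 × 10⁻⁴)(-0.37) = 8.2 × 10⁻⁴ → stable
  85–113 m: −αΔT+βΔS = −(2.4 × 10⁻⁴)(+0.7)+(8.2 × 10⁻⁴)(+0.30) = 7.8 × 10⁻⁵ → stable
  113–116 m: −αΔT+βΔS = −(2.4 × 10⁻⁴)(-4.8)+(8.2 × 10⁻⁴)(-0.85) = 4.6 × 10⁻⁴ → stable
  116–138 m: −αΔT+βΔS = −(2.4 × 10⁻⁴)(+4.0)+(8.2 × 10⁻⁴)(-0.34) = -1.2 × 10⁻³ → UNSTABLE
  138–227 m: −αΔT+βΔS = −(2.4 × 10⁻⁴)(-4.1)+(8.2 × 10⁻⁴)(+0.67) = 1.5 × 10⁻³ → stable
The 116–138 m interval has Δρ < 0: lighter water underlies denser water.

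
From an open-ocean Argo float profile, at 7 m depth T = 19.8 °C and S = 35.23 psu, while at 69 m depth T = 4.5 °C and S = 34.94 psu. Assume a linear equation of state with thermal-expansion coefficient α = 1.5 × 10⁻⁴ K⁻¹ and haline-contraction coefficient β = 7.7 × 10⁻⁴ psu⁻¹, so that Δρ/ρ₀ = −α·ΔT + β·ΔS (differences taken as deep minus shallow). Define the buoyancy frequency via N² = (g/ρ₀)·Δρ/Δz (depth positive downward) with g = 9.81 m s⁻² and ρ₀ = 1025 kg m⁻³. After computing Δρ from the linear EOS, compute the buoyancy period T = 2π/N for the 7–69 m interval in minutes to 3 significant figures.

5.78 min

ΔT = -15.3 K, ΔS = -0.29 psu (deep − shallow).
Δρ/ρ₀ = −αΔT + βΔS = 2.295 × 10⁻³ − 2.233 × 10⁻⁴ = 2.0717 × 10⁻³, so Δρ ≈ 2.123 kg m⁻³.
N² = (g/ρ₀)·Δρ/Δz = g·(Δρ/ρ₀)/Δz = 9.81 × 2.0717 × 10⁻³ / 62 = 3.2780 × 10⁻⁴ s⁻².
N = √(3.2780 × 10⁻⁴) = 0.018105 rad s⁻¹ → T = 2π/N = 347.04 s = 5.7840 min ≈ 5.78 min.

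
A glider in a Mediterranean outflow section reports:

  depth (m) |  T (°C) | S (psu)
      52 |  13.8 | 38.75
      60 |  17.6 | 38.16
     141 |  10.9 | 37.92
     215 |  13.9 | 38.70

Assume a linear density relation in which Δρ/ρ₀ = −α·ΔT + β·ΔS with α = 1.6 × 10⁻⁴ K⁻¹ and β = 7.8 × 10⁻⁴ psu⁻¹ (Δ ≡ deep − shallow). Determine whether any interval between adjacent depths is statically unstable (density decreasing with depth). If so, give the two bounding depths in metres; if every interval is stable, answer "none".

52–60 m

Evaluate Δρ/ρ₀ = −αΔT + βΔS across each adjacent pair:
  52–60 m: −αΔT+βΔS = −(1.6 × 10⁻⁴)(+3.8)+(7.8 × 10⁻⁴)(-0.59) = -1.1 × 10⁻³ → UNSTABLE
  60–141 m: −αΔT+βΔS = −(1.6 × 10⁻⁴)(-6.7)+(7.8 × 10⁻⁴)(-0.24) = 8.8 × 10⁻⁴ → stable
  141–215 m: −αΔT+βΔS = −(1.6 × 10⁻⁴)(+3.0)+(7.8 × 10⁻⁴)(+0.78) = 1.3 × 10⁻⁴ → stable
The 52–60 m interval has Δρ < 0: lighter water underlies denser water.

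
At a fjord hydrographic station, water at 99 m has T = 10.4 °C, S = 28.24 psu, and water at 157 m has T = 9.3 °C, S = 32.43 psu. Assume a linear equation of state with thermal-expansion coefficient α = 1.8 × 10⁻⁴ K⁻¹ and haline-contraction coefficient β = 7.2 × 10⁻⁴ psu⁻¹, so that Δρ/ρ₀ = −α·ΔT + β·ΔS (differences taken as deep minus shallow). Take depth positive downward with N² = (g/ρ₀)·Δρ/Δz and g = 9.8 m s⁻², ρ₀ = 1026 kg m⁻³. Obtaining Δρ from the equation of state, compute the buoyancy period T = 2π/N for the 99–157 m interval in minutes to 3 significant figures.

4.49 min

ΔT = -1.1 K, ΔS = +4.19 psu (deep − shallow).
Δρ/ρ₀ = −αΔT + βΔS = 1.98 × 10⁻⁴ + 3.0168 × 10⁻³ = 3.2148 × 10⁻³, so Δρ ≈ 3.298 kg m⁻³.
N² = (g/ρ₀)·Δρ/Δz = g·(Δρ/ρ₀)/Δz = 9.8 × 3.2148 × 10⁻³ / 58 = 5.4319 × 10⁻⁴ s⁻².
N = √(5.4319 × 10⁻⁴) = 0.023306 rad s⁻¹ → T = 2π/N = 269.60 s = 4.4933 min ≈ 4.49 min.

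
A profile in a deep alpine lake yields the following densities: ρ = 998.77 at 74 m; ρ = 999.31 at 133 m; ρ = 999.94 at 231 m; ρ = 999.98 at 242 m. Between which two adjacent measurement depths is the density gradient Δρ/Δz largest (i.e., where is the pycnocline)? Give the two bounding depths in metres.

74–133 m

Compute the density gradient over each adjacent pair:
  74–133 m: Δρ/Δz = 0.54/59 = 9.2 × 10⁻³ kg m⁻⁴
  133–231 m: Δρ/Δz = 0.63/98 = 6.4 × 10⁻³ kg m⁻⁴
  231–242 m: Δρ/Δz = 0.04/11 = 3.6 × 10⁻³ kg m⁻⁴
The largest gradient is in the 74–133 m interval — the pycnocline.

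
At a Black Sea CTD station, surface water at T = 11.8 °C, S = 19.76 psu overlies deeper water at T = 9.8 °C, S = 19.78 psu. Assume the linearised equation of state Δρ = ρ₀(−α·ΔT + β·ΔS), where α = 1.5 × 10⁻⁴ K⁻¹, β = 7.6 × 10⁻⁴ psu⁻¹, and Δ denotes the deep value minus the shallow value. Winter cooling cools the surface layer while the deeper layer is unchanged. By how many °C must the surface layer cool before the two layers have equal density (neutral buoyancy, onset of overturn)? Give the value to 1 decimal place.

2.1 °C

Neutral buoyancy requires Δρ = 0, i.e. −α(T_deep − T_surf′) + β(S_deep − S_surf) = 0.
T_surf′ = T_deep − (β/α)·ΔS = 9.8 − (7.6 × 10⁻⁴/1.5 × 10⁻⁴)·(+0.02) = 9.699 °C.
Cooling required: 11.8 − (9.699) = 2.101 °C.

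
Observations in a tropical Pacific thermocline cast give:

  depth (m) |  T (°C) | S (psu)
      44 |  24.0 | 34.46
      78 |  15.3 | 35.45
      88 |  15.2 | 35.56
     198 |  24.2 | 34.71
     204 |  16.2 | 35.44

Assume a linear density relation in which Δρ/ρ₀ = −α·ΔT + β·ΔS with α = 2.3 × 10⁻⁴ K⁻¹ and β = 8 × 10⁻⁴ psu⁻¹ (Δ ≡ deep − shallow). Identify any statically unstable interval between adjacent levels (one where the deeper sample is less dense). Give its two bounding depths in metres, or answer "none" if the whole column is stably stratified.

88–198 m

Evaluate Δρ/ρ₀ = −αΔT + βΔS across each adjacent pair:
  44–78 m: −αΔT+βΔS = −(2.3 × 10⁻⁴)(-8.7)+(8 × 10⁻⁴)(+0.99) = 2.8 × 10⁻³ → stable
  78–88 m: −αΔT+βΔS = −(2.3 × 10⁻⁴)(-0.1)+(8 × 10⁻⁴)(+0.11) = 1.1 × 10⁻⁴ → stable
  88–198 m: −αΔT+βΔS = −(2.3 × 10⁻⁴)(+9.0)+(8 × 10⁻⁴)(-0.85) = -2.8 × 10⁻³ → UNSTABLE
  198–204 m: −αΔT+βΔS = −(2.3 × 10⁻⁴)(-8.0)+(8 × 10⁻⁴)(+0.73) = 2.4 × 10⁻³ → stable
The 88–198 m interval has Δρ < 0: lighter water underlies denser water.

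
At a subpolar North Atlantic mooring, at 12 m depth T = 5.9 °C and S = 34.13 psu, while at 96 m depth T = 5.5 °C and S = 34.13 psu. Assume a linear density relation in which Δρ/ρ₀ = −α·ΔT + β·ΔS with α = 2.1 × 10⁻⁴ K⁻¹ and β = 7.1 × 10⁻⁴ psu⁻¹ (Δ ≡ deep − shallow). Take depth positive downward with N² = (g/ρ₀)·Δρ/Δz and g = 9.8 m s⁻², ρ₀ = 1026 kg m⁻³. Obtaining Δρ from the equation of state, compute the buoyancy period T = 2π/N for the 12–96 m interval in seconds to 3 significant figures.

2.01 × 10³ s

ΔT = -0.4 K, ΔS = +0.00 psu (deep − shallow).
Δρ/ρ₀ = −αΔT + βΔS = 8.40 × 10⁻⁵ + 0 = 8.40 × 10⁻⁵, so Δρ ≈ 0.08618 kg m⁻³.
N² = (g/ρ₀)·Δρ/Δz = g·(Δρ/ρ₀)/Δz = 9.8 × 8.40 × 10⁻⁵ / 84 = 9.8000 × 10⁻⁶ s⁻².
N = √(9.8000 × 10⁻⁶) = 3.1305 × 10⁻³ rad s⁻¹ → T = 2π/N = 2.0071 × 10³ s ≈ 2.01 × 10³ s.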